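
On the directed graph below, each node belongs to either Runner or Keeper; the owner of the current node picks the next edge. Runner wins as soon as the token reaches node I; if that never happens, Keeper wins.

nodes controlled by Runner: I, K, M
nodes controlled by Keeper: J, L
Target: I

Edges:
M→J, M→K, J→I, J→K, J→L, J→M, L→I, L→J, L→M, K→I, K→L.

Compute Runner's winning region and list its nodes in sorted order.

I, K, M

A0 = {I}
A1: add {K} — K (Runner) has K→I.
A2: add {M} — M (Runner) has M→K.
A3 = A2; e.g. J (Keeper) can still go to L. Fixed point.
Runner's winning region = {I, K, M}.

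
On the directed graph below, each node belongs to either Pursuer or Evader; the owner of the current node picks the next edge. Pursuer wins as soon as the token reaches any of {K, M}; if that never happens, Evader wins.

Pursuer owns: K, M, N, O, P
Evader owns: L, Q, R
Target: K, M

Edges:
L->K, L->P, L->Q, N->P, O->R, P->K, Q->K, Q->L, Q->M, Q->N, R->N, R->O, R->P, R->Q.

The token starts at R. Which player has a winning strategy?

Evader

A0 = {K, M}
A1: add {P} — P (Pursuer) has P→K.
A2: add {N} — N (Pursuer) has N→P.
A3 = A2; e.g. L (Evader) can still go to Q. Fixed point.
R never enters the attractor, so Evader can avoid the target forever.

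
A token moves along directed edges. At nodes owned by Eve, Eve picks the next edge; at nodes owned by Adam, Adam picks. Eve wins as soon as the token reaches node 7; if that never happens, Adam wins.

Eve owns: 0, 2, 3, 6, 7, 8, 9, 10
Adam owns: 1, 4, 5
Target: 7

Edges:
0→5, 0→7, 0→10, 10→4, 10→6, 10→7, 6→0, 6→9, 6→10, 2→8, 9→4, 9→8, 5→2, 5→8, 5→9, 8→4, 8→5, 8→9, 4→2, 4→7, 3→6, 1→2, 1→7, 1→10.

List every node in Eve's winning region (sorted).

0, 3, 6, 7, 10

A0 = {7}
A1: add {0, 10} — 0 (Eve) has 0→7; 10 (Eve) has 10→7.
A2: add {6} — 6 (Eve) has 6→0.
A3: add {3} — 3 (Eve) has 3→6.
A4 = A3; e.g. 1 (Adam) can still go to 2. Fixed point.
Eve's winning region = {0, 3, 6, 7, 10}.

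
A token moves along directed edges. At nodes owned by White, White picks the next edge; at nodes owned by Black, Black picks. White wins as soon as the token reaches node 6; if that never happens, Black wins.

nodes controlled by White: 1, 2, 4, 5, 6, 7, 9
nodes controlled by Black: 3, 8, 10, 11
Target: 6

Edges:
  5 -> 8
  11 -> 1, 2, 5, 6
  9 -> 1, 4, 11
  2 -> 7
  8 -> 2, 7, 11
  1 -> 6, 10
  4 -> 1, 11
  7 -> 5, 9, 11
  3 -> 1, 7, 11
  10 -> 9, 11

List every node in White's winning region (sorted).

A0 = {6}
A1: add {1} — 1 (White) has 1→6.
A2: add {4, 9} — 4 (White) has 4→1; 9 (White) has 9→1.
A3: add {7} — 7 (White) has 7→9.
A4: add {2} — 2 (White) has 2→7.
A5 = A4; e.g. 3 (Black) can still go to 11. Fixed point.
White's winning region = {1, 2, 4, 6, 7, 9}.

1, 2, 4, 6, 7, 9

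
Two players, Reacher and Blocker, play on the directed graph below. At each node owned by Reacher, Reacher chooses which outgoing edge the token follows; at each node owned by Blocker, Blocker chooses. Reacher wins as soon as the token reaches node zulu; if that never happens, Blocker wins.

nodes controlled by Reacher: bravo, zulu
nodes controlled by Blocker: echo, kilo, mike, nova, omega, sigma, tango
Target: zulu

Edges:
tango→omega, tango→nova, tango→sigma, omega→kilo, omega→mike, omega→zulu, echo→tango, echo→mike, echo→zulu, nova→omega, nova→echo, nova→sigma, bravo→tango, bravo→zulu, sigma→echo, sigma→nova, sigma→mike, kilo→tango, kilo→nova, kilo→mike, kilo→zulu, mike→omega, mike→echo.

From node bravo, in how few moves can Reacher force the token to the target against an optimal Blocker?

1

A0 = {zulu}
A1: add {bravo} — bravo (Reacher) has bravo→zulu.
A2 = A1; e.g. tango (Blocker) can still go to omega. Fixed point.
bravo enters the attractor at level 1, so Reacher can force the target in 1 move from there.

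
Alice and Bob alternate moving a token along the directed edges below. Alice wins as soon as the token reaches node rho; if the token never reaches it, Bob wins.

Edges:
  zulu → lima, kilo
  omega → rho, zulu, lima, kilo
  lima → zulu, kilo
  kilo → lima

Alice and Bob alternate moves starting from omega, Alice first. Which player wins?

Track states (vertex, player-to-move).
A0 = {(rho,Alice), (rho,Bob)}
A1: add {(omega,Alice)}.
(omega,Alice) ∈ A1 ⇒ Alice forces the target.

Alice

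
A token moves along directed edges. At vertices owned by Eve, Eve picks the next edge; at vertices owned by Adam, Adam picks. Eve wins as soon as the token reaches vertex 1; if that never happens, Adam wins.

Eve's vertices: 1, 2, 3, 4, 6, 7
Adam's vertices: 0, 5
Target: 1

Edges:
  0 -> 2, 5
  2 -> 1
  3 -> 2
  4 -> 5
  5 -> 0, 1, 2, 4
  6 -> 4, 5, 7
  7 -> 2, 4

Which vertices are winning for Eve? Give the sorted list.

A0 = {1}
A1: add {2} — 2 (Eve) has 2→1.
A2: add {3, 7} — 3 (Eve) has 3→2; 7 (Eve) has 7→2.
A3: add {6} — 6 (Eve) has 6→7.
A4 = A3; e.g. 0 (Adam) can still go to 5. Fixed point.
Eve's winning region = {1, 2, 3, 6, 7}.

1, 2, 3, 6, 7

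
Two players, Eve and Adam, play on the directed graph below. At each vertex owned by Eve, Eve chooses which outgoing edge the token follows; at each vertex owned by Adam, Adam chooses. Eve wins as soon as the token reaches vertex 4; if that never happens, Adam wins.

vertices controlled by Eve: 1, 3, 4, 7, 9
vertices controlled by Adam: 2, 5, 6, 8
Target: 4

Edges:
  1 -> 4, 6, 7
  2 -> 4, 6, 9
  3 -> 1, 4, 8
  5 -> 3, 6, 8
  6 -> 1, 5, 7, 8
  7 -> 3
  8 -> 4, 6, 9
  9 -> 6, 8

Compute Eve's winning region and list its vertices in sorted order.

A0 = {4}
A1: add {1, 3} — 1 (Eve) has 1→4; 3 (Eve) has 3→4.
A2: add {7} — 7 (Eve) has 7→3.
A3 = A2; e.g. 2 (Adam) can still go to 6. Fixed point.
Eve's winning region = {1, 3, 4, 7}.

1, 3, 4, 7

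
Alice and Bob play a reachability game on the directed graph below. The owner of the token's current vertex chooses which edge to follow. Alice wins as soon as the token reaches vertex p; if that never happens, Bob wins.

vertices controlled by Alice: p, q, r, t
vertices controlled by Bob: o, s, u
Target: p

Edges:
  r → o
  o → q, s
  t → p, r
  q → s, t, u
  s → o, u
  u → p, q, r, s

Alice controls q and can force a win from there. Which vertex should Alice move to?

t

A0 = {p}
A1: add {t} — t (Alice) has t→p.
A2: add {q} — q (Alice) has q→t.
A3 = A2; e.g. o (Bob) can still go to s. Fixed point.
From q, successor t is in the attractor (rank 1); the other successors s, u are not.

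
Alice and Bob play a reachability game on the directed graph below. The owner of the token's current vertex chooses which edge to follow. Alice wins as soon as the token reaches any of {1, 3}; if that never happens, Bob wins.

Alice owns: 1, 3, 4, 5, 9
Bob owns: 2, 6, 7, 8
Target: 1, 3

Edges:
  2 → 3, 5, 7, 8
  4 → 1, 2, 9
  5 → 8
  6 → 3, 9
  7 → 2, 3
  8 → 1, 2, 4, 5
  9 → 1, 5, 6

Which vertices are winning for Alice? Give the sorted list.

A0 = {1, 3}
A1: add {4, 9} — 4 (Alice) has 4→1; 9 (Alice) has 9→1.
A2: add {6} — 6 (Bob): all of {3, 9} already in.
A3 = A2; e.g. 2 (Bob) can still go to 5. Fixed point.
Alice's winning region = {1, 3, 4, 6, 9}.

1, 3, 4, 6, 9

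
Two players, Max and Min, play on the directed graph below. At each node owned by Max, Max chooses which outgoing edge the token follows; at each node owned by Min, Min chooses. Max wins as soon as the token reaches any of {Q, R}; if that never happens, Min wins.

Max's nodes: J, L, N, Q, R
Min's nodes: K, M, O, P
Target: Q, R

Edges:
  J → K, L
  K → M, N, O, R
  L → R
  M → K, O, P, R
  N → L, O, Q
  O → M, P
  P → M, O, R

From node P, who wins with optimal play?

Min

A0 = {Q, R}
A1: add {L, N} — L (Max) has L→R; N (Max) has N→Q.
A2: add {J} — J (Max) has J→L.
A3 = A2; e.g. K (Min) can still go to M. Fixed point.
P never enters the attractor, so Min can avoid the target forever.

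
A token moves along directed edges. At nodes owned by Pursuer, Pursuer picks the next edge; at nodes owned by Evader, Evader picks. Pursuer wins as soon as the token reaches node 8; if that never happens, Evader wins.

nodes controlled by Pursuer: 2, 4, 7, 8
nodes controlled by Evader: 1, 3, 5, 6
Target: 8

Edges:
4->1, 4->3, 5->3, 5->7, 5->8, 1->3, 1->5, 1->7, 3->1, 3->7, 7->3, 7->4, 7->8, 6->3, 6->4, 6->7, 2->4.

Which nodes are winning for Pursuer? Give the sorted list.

7, 8

A0 = {8}
A1: add {7} — 7 (Pursuer) has 7→8.
A2 = A1; e.g. 1 (Evader) can still go to 3. Fixed point.
Pursuer's winning region = {7, 8}.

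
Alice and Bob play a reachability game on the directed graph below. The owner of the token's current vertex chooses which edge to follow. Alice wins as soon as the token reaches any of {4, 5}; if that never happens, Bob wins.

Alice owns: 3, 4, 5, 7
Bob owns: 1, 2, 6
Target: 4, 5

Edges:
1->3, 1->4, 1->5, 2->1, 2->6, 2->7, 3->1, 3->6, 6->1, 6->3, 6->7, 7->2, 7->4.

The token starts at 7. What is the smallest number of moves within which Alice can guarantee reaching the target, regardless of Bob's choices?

A0 = {4, 5}
A1: add {7} — 7 (Alice) has 7→4.
A2 = A1; e.g. 1 (Bob) can still go to 3. Fixed point.
7 enters the attractor at level 1, so Alice can force the target in 1 move from there.

1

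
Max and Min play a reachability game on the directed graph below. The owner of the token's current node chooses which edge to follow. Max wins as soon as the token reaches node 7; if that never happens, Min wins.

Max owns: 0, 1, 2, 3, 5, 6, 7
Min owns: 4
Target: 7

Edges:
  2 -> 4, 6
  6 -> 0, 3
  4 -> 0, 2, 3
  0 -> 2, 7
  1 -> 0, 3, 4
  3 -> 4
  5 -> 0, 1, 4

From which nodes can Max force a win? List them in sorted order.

0, 1, 2, 5, 6, 7

A0 = {7}
A1: add {0} — 0 (Max) has 0→7.
A2: add {1, 5, 6} — 1 (Max) has 1→0; 5 (Max) has 5→0; 6 (Max) has 6→0.
A3: add {2} — 2 (Max) has 2→6.
A4 = A3; e.g. 3 (Max) has no edge into A3. Fixed point.
Max's winning region = {0, 1, 2, 5, 6, 7}.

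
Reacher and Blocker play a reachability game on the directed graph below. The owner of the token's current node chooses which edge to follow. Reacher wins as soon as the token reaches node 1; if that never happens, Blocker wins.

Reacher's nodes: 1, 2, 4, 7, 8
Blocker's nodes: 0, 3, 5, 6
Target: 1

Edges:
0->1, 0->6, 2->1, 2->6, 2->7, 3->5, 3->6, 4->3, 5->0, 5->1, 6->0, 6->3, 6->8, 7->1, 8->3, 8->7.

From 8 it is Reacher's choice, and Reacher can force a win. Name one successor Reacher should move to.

A0 = {1}
A1: add {2, 7} — 2 (Reacher) has 2→1; 7 (Reacher) has 7→1.
A2: add {8} — 8 (Reacher) has 8→7.
A3 = A2; e.g. 0 (Blocker) can still go to 6. Fixed point.
From 8, successor 7 is in the attractor (rank 1); the other successor 3 is not.

7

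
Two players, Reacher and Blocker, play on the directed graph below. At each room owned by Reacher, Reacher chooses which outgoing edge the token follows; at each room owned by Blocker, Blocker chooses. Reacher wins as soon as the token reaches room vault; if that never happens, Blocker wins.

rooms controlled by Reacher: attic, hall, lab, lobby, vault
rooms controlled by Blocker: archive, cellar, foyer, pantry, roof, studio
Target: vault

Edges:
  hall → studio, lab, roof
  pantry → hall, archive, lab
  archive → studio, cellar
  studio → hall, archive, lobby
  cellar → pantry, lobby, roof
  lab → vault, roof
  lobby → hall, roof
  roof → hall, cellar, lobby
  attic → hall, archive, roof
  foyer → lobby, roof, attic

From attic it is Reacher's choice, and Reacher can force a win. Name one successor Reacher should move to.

A0 = {vault}
A1: add {lab} — lab (Reacher) has lab→vault.
A2: add {hall} — hall (Reacher) has hall→lab.
A3: add {attic, lobby} — lobby (Reacher) has lobby→hall; attic (Reacher) has attic→hall.
A4 = A3; e.g. pantry (Blocker) can still go to archive. Fixed point.
From attic, successor hall is in the attractor (rank 2); the other successors archive, roof are not.

hall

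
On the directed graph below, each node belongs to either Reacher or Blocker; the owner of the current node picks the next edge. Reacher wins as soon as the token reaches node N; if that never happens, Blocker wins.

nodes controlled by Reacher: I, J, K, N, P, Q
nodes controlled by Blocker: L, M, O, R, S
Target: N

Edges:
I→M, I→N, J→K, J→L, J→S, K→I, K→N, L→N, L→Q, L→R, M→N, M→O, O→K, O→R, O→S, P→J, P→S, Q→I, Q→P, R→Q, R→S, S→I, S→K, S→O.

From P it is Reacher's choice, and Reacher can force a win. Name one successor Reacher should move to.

J

A0 = {N}
A1: add {I, K} — I (Reacher) has I→N; K (Reacher) has K→N.
A2: add {J, Q} — J (Reacher) has J→K; Q (Reacher) has Q→I.
A3: add {P} — P (Reacher) has P→J.
A4 = A3; e.g. L (Blocker) can still go to R. Fixed point.
From P, successor J is in the attractor (rank 2); the other successor S is not.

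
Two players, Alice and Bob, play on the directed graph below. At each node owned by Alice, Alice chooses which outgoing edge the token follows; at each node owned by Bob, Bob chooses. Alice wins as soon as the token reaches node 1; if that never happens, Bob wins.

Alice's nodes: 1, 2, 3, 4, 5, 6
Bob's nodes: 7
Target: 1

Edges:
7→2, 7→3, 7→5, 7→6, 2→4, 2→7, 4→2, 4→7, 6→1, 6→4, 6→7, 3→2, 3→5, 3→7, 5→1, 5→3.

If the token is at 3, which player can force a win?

A0 = {1}
A1: add {5, 6} — 5 (Alice) has 5→1; 6 (Alice) has 6→1.
A2: add {3} — 3 (Alice) has 3→5.
A3 = A2; e.g. 2 (Alice) has no edge into A2. Fixed point.
3 ∈ A2, so Alice can force the target.

Alice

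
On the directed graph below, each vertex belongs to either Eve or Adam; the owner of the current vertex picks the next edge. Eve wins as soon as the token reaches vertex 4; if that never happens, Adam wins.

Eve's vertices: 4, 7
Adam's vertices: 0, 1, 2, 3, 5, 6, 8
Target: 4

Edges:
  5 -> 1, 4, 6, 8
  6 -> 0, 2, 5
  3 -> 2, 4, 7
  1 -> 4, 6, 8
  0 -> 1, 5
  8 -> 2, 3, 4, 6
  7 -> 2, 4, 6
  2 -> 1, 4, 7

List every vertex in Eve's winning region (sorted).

A0 = {4}
A1: add {7} — 7 (Eve) has 7→4.
A2 = A1; e.g. 0 (Adam) can still go to 1. Fixed point.
Eve's winning region = {4, 7}.

4, 7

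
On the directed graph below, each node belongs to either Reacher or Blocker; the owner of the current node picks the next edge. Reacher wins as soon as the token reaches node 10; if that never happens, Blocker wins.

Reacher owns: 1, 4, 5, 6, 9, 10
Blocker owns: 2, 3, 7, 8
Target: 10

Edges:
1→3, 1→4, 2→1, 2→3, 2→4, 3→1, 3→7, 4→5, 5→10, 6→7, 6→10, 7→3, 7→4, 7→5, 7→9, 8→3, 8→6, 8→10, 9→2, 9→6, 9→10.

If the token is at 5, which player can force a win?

A0 = {10}
A1: add {5, 6, 9} — 5 (Reacher) has 5→10; 6 (Reacher) has 6→10; 9 (Reacher) has 9→10.
5 ∈ A1, so Reacher can force the target.

Reacher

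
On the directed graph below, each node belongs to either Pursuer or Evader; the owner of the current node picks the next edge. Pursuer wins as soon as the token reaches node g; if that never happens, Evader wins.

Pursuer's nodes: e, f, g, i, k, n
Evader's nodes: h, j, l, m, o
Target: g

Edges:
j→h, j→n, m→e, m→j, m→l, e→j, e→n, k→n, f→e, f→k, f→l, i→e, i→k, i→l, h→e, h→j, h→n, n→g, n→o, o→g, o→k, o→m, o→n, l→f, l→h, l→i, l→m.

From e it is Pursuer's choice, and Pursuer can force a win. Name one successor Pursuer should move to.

n

A0 = {g}
A1: add {n} — n (Pursuer) has n→g.
A2: add {e, k} — e (Pursuer) has e→n; k (Pursuer) has k→n.
A3: add {f, i} — f (Pursuer) has f→e; i (Pursuer) has i→e.
A4 = A3; e.g. h (Evader) can still go to j. Fixed point.
From e, successor n is in the attractor (rank 1); the other successor j is not.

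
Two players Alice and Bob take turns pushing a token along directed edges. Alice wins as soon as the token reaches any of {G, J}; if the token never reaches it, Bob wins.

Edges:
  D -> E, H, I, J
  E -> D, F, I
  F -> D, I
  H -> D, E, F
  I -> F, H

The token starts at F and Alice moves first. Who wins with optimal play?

Track states (vertex, player-to-move).
A0 = {(G,Alice), (G,Bob), (J,Alice), (J,Bob)}
A1: add {(D,Alice)}.
A2 = A1; e.g. (D,Bob) stays out. (F,Alice) never enters ⇒ Bob avoids the target.

Bob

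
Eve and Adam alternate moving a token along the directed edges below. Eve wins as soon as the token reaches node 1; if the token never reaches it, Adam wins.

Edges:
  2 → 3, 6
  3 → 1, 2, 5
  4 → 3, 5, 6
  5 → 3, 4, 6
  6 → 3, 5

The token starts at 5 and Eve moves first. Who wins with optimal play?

Track states (vertex, player-to-move).
A0 = {(1,Eve), (1,Adam)}
A1: add {(3,Eve)}.
A2 = A1; e.g. (2,Eve) stays out. (5,Eve) never enters ⇒ Adam avoids the target.

Adam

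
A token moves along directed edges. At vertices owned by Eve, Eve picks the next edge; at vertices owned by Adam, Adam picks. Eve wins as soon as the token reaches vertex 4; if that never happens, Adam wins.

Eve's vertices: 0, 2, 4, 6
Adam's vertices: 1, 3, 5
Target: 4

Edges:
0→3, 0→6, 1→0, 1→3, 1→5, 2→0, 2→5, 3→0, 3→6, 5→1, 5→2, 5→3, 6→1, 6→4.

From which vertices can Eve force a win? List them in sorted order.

0, 2, 3, 4, 6

A0 = {4}
A1: add {6} — 6 (Eve) has 6→4.
A2: add {0} — 0 (Eve) has 0→6.
A3: add {2, 3} — 2 (Eve) has 2→0; 3 (Adam): all of {0, 6} already in.
A4 = A3; e.g. 1 (Adam) can still go to 5. Fixed point.
Eve's winning region = {0, 2, 3, 4, 6}.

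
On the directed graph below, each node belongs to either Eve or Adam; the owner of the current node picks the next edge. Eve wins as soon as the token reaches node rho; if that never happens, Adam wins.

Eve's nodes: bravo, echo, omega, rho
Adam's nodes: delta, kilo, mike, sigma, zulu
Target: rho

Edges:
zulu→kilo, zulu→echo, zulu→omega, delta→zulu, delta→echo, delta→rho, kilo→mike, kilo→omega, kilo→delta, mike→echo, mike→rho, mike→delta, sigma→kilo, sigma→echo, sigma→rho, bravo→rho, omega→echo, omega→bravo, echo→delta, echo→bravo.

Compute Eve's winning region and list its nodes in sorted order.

A0 = {rho}
A1: add {bravo} — bravo (Eve) has bravo→rho.
A2: add {echo, omega} — echo (Eve) has echo→bravo; omega (Eve) has omega→bravo.
A3 = A2; e.g. mike (Adam) can still go to delta. Fixed point.
Eve's winning region = {bravo, echo, omega, rho}.

bravo, echo, omega, rho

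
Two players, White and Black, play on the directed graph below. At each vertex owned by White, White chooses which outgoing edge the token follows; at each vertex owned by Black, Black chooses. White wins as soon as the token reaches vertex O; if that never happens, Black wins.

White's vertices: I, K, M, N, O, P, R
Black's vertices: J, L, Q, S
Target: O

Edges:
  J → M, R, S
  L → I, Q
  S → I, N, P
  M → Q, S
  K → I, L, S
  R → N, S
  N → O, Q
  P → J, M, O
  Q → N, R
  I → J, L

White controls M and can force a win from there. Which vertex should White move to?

A0 = {O}
A1: add {N, P} — N (White) has N→O; P (White) has P→O.
A2: add {R} — R (White) has R→N.
A3: add {Q} — Q (Black): all of {N, R} already in.
A4: add {M} — M (White) has M→Q.
A5 = A4; e.g. I (White) has no edge into A4. Fixed point.
From M, successor Q is in the attractor (rank 3); the other successor S is not.

Q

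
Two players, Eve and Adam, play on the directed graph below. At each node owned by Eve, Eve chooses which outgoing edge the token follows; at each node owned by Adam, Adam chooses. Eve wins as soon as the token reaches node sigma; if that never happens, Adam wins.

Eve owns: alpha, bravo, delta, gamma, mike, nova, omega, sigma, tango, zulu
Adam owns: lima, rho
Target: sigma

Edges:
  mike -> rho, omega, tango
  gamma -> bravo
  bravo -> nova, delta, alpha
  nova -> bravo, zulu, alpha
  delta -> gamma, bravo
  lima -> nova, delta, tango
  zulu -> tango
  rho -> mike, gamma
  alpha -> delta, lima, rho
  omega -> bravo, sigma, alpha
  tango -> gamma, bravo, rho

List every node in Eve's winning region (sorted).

A0 = {sigma}
A1: add {omega} — omega (Eve) has omega→sigma.
A2: add {mike} — mike (Eve) has mike→omega.
A3 = A2; e.g. gamma (Eve) has no edge into A2. Fixed point.
Eve's winning region = {mike, omega, sigma}.

mike, omega, sigma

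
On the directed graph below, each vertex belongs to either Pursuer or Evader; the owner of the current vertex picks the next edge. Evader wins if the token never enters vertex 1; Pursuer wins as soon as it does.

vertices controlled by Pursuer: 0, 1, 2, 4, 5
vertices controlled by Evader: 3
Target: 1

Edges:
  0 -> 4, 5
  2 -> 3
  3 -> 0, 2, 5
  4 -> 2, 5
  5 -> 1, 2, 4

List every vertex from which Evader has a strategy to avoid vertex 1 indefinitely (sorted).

2, 3

A0 = {1}
A1: add {5} — 5 (Pursuer) has 5→1.
A2: add {0, 4} — 0 (Pursuer) has 0→5; 4 (Pursuer) has 4→5.
A3 = A2; e.g. 2 (Pursuer) has no edge into A2. Fixed point.
Pursuer's attractor = {0, 1, 4, 5}; Evader avoids the target exactly from the complement.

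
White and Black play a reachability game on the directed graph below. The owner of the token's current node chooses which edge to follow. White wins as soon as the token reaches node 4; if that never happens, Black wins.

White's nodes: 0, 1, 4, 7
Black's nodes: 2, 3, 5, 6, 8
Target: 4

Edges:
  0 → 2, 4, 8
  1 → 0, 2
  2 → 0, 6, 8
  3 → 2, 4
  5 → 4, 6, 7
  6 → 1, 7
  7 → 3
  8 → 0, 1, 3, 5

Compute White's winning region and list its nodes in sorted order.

A0 = {4}
A1: add {0} — 0 (White) has 0→4.
A2: add {1} — 1 (White) has 1→0.
A3 = A2; e.g. 2 (Black) can still go to 6. Fixed point.
White's winning region = {0, 1, 4}.

0, 1, 4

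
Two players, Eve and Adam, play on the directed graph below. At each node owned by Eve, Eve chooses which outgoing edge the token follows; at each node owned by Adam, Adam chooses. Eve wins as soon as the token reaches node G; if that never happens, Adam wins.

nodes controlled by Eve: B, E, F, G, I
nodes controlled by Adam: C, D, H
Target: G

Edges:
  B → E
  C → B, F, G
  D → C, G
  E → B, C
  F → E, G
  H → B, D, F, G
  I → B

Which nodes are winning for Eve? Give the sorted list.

F, G

A0 = {G}
A1: add {F} — F (Eve) has F→G.
A2 = A1; e.g. B (Eve) has no edge into A1. Fixed point.
Eve's winning region = {F, G}.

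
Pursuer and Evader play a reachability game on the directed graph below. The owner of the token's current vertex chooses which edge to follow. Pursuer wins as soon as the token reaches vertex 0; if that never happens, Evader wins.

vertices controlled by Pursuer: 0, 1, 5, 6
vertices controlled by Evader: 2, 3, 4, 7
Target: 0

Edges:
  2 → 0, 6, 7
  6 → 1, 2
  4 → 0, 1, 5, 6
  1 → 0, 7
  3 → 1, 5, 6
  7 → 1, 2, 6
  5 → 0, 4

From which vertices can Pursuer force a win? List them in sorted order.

A0 = {0}
A1: add {1, 5} — 1 (Pursuer) has 1→0; 5 (Pursuer) has 5→0.
A2: add {6} — 6 (Pursuer) has 6→1.
A3: add {3, 4} — 3 (Evader): all of {1, 5, 6} already in; 4 (Evader): all of {0, 1, 5, 6} already in.
A4 = A3; e.g. 2 (Evader) can still go to 7. Fixed point.
Pursuer's winning region = {0, 1, 3, 4, 5, 6}.

0, 1, 3, 4, 5, 6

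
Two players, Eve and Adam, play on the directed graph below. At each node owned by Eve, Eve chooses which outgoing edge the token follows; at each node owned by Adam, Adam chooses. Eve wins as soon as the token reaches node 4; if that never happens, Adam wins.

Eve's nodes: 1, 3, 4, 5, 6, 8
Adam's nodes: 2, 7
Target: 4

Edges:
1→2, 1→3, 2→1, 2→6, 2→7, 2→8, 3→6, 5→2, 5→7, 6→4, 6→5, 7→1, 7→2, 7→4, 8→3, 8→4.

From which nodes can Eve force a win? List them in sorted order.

A0 = {4}
A1: add {6, 8} — 6 (Eve) has 6→4; 8 (Eve) has 8→4.
A2: add {3} — 3 (Eve) has 3→6.
A3: add {1} — 1 (Eve) has 1→3.
A4 = A3; e.g. 2 (Adam) can still go to 7. Fixed point.
Eve's winning region = {1, 3, 4, 6, 8}.

1, 3, 4, 6, 8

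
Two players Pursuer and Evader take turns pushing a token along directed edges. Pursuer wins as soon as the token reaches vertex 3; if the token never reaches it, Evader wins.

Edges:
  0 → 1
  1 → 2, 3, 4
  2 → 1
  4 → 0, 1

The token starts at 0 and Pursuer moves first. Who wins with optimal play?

Track states (vertex, player-to-move).
A0 = {(3,Pursuer), (3,Evader)}
A1: add {(1,Pursuer)}.
A2: add {(0,Evader), (2,Evader)}.
A3: add {(4,Pursuer)}.
A4 = A3; e.g. (0,Pursuer) stays out. (0,Pursuer) never enters ⇒ Evader avoids the target.

Evader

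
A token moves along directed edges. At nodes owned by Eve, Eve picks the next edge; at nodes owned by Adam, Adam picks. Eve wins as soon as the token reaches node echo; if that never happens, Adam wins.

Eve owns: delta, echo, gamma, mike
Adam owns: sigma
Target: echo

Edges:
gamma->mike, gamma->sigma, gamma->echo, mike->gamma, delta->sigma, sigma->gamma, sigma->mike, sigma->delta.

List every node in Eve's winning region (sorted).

echo, gamma, mike

A0 = {echo}
A1: add {gamma} — gamma (Eve) has gamma→echo.
A2: add {mike} — mike (Eve) has mike→gamma.
A3 = A2; e.g. delta (Eve) has no edge into A2. Fixed point.
Eve's winning region = {echo, gamma, mike}.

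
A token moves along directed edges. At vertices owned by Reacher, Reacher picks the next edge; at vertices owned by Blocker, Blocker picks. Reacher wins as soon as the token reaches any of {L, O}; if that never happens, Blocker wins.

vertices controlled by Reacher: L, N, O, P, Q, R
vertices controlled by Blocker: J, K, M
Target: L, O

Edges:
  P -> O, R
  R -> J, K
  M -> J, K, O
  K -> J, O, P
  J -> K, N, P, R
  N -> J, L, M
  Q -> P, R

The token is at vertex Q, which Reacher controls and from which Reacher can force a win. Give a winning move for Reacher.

A0 = {L, O}
A1: add {N, P} — N (Reacher) has N→L; P (Reacher) has P→O.
A2: add {Q} — Q (Reacher) has Q→P.
A3 = A2; e.g. J (Blocker) can still go to K. Fixed point.
From Q, successor P is in the attractor (rank 1); the other successor R is not.

P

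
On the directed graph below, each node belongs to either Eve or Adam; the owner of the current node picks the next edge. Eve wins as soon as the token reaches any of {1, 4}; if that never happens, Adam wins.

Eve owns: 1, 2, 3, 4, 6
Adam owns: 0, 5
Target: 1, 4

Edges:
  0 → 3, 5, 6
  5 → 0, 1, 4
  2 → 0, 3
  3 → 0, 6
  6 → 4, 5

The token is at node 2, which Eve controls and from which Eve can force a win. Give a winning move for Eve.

3

A0 = {1, 4}
A1: add {6} — 6 (Eve) has 6→4.
A2: add {3} — 3 (Eve) has 3→6.
A3: add {2} — 2 (Eve) has 2→3.
A4 = A3; e.g. 0 (Adam) can still go to 5. Fixed point.
From 2, successor 3 is in the attractor (rank 2); the other successor 0 is not.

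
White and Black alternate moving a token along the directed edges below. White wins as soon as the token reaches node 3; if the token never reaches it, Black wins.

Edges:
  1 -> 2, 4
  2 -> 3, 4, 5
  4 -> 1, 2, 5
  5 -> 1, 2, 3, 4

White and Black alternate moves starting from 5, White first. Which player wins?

White

Track states (vertex, player-to-move).
A0 = {(3,White), (3,Black)}
A1: add {(2,White), (5,White)}.
(5,White) ∈ A1 ⇒ White forces the target.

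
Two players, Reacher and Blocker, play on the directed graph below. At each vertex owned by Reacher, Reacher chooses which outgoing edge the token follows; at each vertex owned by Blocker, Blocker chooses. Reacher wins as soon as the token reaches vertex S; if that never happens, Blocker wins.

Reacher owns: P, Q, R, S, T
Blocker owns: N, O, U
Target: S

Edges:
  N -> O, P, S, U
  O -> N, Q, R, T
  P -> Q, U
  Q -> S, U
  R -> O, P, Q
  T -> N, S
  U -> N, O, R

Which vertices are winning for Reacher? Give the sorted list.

A0 = {S}
A1: add {Q, T} — Q (Reacher) has Q→S; T (Reacher) has T→S.
A2: add {P, R} — P (Reacher) has P→Q; R (Reacher) has R→Q.
A3 = A2; e.g. N (Blocker) can still go to O. Fixed point.
Reacher's winning region = {P, Q, R, S, T}.

P, Q, R, S, T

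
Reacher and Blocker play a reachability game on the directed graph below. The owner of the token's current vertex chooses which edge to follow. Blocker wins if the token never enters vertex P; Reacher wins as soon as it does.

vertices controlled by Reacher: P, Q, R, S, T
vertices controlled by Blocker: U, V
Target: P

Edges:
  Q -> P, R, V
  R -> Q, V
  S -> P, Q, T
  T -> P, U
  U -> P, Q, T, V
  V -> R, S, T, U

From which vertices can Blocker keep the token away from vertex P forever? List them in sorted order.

A0 = {P}
A1: add {Q, S, T} — Q (Reacher) has Q→P; S (Reacher) has S→P; T (Reacher) has T→P.
A2: add {R} — R (Reacher) has R→Q.
A3 = A2; e.g. U (Blocker) can still go to V. Fixed point.
Reacher's attractor = {P, Q, R, S, T}; Blocker avoids the target exactly from the complement.

U, V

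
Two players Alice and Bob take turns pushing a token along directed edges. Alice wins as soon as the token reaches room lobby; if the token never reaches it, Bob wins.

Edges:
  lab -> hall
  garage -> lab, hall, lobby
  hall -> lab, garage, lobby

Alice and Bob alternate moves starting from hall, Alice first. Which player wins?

Track states (vertex, player-to-move).
A0 = {(lobby,Alice), (lobby,Bob)}
A1: add {(garage,Alice), (hall,Alice)}.
(hall,Alice) ∈ A1 ⇒ Alice forces the target.

Alice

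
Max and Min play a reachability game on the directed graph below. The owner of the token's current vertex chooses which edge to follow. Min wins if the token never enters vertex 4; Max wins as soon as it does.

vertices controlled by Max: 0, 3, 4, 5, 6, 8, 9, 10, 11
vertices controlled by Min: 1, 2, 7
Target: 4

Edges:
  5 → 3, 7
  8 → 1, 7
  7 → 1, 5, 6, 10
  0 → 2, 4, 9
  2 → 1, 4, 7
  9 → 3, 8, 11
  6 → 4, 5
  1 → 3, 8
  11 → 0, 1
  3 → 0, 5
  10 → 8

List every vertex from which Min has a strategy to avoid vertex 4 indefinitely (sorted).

A0 = {4}
A1: add {0, 6} — 0 (Max) has 0→4; 6 (Max) has 6→4.
A2: add {3, 11} — 3 (Max) has 3→0; 11 (Max) has 11→0.
A3: add {5, 9} — 5 (Max) has 5→3; 9 (Max) has 9→3.
A4 = A3; e.g. 1 (Min) can still go to 8. Fixed point.
Max's attractor = {0, 3, 4, 5, 6, 9, 11}; Min avoids the target exactly from the complement.

1, 2, 7, 8, 10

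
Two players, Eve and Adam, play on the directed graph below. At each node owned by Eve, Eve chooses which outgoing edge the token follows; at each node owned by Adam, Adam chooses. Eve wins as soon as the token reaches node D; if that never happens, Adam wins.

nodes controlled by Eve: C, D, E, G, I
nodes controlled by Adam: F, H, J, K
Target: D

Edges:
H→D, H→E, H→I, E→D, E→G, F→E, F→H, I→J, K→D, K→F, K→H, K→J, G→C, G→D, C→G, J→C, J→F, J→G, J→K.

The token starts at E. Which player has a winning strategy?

A0 = {D}
A1: add {E, G} — E (Eve) has E→D; G (Eve) has G→D.
E ∈ A1, so Eve can force the target.

Eve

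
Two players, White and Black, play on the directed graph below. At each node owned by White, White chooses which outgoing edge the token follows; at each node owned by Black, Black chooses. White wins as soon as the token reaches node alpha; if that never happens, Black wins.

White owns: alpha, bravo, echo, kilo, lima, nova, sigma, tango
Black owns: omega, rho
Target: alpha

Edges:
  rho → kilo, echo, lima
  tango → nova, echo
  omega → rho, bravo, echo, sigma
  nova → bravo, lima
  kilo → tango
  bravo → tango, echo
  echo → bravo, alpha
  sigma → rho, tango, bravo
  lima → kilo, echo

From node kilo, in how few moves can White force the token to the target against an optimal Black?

A0 = {alpha}
A1: add {echo} — echo (White) has echo→alpha.
A2: add {bravo, lima, tango} — tango (White) has tango→echo; bravo (White) has bravo→echo; lima (White) has lima→echo.
A3: add {kilo, nova, sigma} — nova (White) has nova→bravo; kilo (White) has kilo→tango; sigma (White) has sigma→tango.
kilo enters the attractor at level 3, so White can force the target in 3 moves from there.

3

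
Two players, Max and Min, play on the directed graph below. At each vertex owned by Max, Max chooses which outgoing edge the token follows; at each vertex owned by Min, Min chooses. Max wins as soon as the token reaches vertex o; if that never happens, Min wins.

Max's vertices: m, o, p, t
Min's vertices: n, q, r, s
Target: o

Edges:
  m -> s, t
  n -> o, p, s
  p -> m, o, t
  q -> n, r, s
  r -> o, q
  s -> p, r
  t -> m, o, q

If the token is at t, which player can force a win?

A0 = {o}
A1: add {p, t} — p (Max) has p→o; t (Max) has t→o.
t ∈ A1, so Max can force the target.

Max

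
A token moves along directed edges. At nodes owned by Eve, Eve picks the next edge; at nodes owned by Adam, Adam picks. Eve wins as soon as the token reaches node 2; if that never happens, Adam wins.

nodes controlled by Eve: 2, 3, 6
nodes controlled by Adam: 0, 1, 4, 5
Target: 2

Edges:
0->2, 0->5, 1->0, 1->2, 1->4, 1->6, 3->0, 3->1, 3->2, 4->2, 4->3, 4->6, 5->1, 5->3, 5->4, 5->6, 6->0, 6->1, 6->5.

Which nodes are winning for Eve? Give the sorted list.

2, 3

A0 = {2}
A1: add {3} — 3 (Eve) has 3→2.
A2 = A1; e.g. 0 (Adam) can still go to 5. Fixed point.
Eve's winning region = {2, 3}.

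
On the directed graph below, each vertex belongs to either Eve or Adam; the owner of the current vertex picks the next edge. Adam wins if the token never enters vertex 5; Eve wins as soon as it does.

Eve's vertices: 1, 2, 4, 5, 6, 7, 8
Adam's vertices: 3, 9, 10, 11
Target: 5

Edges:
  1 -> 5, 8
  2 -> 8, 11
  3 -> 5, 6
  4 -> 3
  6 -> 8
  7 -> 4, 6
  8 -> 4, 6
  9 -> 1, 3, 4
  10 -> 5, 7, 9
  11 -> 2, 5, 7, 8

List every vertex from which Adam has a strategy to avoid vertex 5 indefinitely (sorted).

A0 = {5}
A1: add {1} — 1 (Eve) has 1→5.
A2 = A1; e.g. 2 (Eve) has no edge into A1. Fixed point.
Eve's attractor = {1, 5}; Adam avoids the target exactly from the complement.

2, 3, 4, 6, 7, 8, 9, 10, 11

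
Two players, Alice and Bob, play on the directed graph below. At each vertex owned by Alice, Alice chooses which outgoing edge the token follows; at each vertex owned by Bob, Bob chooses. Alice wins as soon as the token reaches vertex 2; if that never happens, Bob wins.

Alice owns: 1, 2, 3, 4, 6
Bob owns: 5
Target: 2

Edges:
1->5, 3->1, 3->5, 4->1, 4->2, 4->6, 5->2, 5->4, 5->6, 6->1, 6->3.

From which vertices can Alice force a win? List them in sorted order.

2, 4

A0 = {2}
A1: add {4} — 4 (Alice) has 4→2.
A2 = A1; e.g. 1 (Alice) has no edge into A1. Fixed point.
Alice's winning region = {2, 4}.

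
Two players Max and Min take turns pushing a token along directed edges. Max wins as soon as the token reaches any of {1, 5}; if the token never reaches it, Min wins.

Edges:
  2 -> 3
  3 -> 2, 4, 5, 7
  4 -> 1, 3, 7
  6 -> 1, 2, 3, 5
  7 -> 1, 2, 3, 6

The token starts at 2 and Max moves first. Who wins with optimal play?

Min

Track states (vertex, player-to-move).
A0 = {(1,Max), (1,Min), (5,Max), (5,Min)}
A1: add {(3,Max), (4,Max), (6,Max), (7,Max)}.
A2: add {(2,Min), (4,Min)}.
A3 = A2; e.g. (2,Max) stays out. (2,Max) never enters ⇒ Min avoids the target.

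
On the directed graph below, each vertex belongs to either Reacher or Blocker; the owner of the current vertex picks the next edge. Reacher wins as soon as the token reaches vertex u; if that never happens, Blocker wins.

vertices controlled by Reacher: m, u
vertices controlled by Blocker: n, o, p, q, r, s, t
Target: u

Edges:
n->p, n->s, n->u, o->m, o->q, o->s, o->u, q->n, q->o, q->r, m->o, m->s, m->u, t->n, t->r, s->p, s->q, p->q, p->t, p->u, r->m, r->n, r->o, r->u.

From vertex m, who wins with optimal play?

Reacher

A0 = {u}
A1: add {m} — m (Reacher) has m→u.
A2 = A1; e.g. n (Blocker) can still go to p. Fixed point.
m ∈ A1, so Reacher can force the target.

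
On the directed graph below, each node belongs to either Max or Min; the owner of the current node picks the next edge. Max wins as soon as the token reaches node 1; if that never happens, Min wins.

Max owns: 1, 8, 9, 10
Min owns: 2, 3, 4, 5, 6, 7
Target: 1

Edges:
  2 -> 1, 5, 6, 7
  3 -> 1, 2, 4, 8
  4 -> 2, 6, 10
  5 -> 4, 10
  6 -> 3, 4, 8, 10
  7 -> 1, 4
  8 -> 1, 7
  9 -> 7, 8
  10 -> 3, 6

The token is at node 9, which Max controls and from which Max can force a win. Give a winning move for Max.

A0 = {1}
A1: add {8} — 8 (Max) has 8→1.
A2: add {9} — 9 (Max) has 9→8.
A3 = A2; e.g. 2 (Min) can still go to 5. Fixed point.
From 9, successor 8 is in the attractor (rank 1); the other successor 7 is not.

8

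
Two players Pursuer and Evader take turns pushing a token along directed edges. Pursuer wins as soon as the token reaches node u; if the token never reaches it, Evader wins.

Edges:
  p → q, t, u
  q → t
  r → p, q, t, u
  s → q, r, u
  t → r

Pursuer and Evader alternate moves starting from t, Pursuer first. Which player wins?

Track states (vertex, player-to-move).
A0 = {(u,Pursuer), (u,Evader)}
A1: add {(p,Pursuer), (r,Pursuer), (s,Pursuer)}.
A2: add {(t,Evader)}.
A3: add {(q,Pursuer)}.
A4: add {(s,Evader)}.
A5 = A4; e.g. (p,Evader) stays out. (t,Pursuer) never enters ⇒ Evader avoids the target.

Evader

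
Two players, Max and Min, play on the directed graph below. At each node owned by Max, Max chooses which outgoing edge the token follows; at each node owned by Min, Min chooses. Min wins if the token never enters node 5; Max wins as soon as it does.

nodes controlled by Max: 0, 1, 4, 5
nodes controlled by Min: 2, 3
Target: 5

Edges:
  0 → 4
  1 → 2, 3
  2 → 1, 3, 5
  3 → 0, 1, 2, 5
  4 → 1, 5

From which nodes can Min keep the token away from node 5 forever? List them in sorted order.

1, 2, 3

A0 = {5}
A1: add {4} — 4 (Max) has 4→5.
A2: add {0} — 0 (Max) has 0→4.
A3 = A2; e.g. 1 (Max) has no edge into A2. Fixed point.
Max's attractor = {0, 4, 5}; Min avoids the target exactly from the complement.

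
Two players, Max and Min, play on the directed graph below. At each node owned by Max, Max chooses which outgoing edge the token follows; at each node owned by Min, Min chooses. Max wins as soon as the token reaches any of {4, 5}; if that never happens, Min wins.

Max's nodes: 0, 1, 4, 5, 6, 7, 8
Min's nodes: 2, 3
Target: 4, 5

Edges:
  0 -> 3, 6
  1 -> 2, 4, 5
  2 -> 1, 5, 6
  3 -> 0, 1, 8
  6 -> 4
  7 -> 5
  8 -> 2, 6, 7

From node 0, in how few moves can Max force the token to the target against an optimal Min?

A0 = {4, 5}
A1: add {1, 6, 7} — 1 (Max) has 1→4; 6 (Max) has 6→4; 7 (Max) has 7→5.
A2: add {0, 2, 8} — 0 (Max) has 0→6; 2 (Min): all of {1, 5, 6} already in; 8 (Max) has 8→6.
0 enters the attractor at level 2, so Max can force the target in 2 moves from there.

2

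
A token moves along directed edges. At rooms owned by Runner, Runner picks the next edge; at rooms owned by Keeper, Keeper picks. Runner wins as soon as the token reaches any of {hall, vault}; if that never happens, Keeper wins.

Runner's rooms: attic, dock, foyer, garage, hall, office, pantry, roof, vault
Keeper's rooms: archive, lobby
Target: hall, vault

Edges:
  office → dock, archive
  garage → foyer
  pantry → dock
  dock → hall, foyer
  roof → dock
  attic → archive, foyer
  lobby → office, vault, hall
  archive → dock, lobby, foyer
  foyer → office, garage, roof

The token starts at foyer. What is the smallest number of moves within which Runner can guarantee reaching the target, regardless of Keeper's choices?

A0 = {hall, vault}
A1: add {dock} — dock (Runner) has dock→hall.
A2: add {office, pantry, roof} — office (Runner) has office→dock; pantry (Runner) has pantry→dock; roof (Runner) has roof→dock.
A3: add {foyer, lobby} — lobby (Keeper): all of {office, vault, hall} already in; foyer (Runner) has foyer→office.
foyer enters the attractor at level 3, so Runner can force the target in 3 moves from there.

3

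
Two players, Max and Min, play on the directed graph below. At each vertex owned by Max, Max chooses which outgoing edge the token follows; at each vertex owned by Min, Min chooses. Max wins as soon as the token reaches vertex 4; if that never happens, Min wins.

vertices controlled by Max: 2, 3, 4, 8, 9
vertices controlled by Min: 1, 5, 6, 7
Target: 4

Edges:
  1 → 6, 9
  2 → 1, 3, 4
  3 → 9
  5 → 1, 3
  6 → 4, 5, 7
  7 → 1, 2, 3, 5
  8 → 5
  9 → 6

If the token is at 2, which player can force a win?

A0 = {4}
A1: add {2} — 2 (Max) has 2→4.
A2 = A1; e.g. 1 (Min) can still go to 6. Fixed point.
2 ∈ A1, so Max can force the target.

Max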